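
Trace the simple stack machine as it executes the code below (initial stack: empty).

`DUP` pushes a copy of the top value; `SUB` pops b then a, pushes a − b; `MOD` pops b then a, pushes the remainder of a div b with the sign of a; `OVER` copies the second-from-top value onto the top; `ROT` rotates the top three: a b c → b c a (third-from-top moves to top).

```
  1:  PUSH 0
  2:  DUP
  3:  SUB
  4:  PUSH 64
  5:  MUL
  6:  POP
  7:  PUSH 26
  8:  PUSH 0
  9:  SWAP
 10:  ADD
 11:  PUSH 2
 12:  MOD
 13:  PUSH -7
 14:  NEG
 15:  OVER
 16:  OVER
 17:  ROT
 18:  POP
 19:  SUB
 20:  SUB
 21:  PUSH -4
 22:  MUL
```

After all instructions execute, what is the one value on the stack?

-28

PUSH 0  -> 0
DUP     -> 0 0
SUB     -> 0
PUSH 64 -> 0 64
MUL     -> 0
POP     -> (empty)
PUSH 26 -> 26
PUSH 0  -> 26 0
SWAP    -> 0 26
ADD     -> 26
PUSH 2  -> 26 2
MOD     -> 0
PUSH -7 -> 0 -7
NEG     -> 0 7
OVER    -> 0 7 0
OVER    -> 0 7 0 7
ROT     -> 0 0 7 7
POP     -> 0 0 7
SUB     -> 0 -7
SUB     -> 7
PUSH -4 -> 7 -4
MUL     -> -28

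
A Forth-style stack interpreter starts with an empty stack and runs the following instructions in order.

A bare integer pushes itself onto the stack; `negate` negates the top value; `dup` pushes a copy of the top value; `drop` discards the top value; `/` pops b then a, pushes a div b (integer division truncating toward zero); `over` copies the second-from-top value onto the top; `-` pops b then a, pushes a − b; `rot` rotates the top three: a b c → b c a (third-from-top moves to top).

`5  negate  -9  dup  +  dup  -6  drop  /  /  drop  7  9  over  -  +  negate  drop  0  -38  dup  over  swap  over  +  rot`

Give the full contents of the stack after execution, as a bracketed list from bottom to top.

5      : 5
negate : -5
-9     : -5 -9
dup    : -5 -9 -9
+      : -5 -18
dup    : -5 -18 -18
-6     : -5 -18 -18 -6
drop   : -5 -18 -18
/      : -5 1
/      : -5
drop   : (empty)
7      : 7
9      : 7 9
over   : 7 9 7
-      : 7 2
+      : 9
negate : -9
drop   : (empty)
0      : 0
-38    : 0 -38
dup    : 0 -38 -38
over   : 0 -38 -38 -38
swap   : 0 -38 -38 -38
over   : 0 -38 -38 -38 -38
+      : 0 -38 -38 -76
rot    : 0 -38 -76 -38

[0, -38, -76, -38]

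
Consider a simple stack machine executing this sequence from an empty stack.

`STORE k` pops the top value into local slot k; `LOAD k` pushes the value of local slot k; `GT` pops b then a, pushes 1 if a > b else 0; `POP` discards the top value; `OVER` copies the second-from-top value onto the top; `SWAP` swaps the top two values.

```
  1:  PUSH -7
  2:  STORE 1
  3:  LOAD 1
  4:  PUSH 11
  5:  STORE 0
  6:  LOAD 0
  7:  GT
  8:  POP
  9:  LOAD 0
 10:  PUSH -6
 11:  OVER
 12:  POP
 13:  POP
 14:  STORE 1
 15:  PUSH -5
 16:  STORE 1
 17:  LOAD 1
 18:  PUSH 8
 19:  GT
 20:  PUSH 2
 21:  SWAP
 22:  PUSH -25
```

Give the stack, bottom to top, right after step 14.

PUSH -7 -> [-7]
STORE 1 -> []
LOAD 1  -> [-7]
PUSH 11 -> [-7, 11]
STORE 0 -> [-7]
LOAD 0  -> [-7, 11]
GT      -> [0]
POP     -> []
LOAD 0  -> [11]
PUSH -6 -> [11, -6]
OVER    -> [11, -6, 11]
POP     -> [11, -6]
POP     -> [11]
STORE 1 -> []

[]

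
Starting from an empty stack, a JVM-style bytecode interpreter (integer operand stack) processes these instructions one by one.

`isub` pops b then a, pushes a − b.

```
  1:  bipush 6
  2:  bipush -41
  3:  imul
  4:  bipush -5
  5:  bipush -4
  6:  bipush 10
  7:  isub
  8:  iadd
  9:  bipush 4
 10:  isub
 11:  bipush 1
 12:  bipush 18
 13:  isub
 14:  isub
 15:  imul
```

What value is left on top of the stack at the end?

bipush 6    [6]
bipush -41  [6, -41]
imul        [-246]
bipush -5   [-246, -5]
bipush -4   [-246, -5, -4]
bipush 10   [-246, -5, -4, 10]
isub        [-246, -5, -14]
iadd        [-246, -19]
bipush 4    [-246, -19, 4]
isub        [-246, -23]
bipush 1    [-246, -23, 1]
bipush 18   [-246, -23, 1, 18]
isub        [-246, -23, -17]
isub        [-246, -6]
imul        [1476]

1476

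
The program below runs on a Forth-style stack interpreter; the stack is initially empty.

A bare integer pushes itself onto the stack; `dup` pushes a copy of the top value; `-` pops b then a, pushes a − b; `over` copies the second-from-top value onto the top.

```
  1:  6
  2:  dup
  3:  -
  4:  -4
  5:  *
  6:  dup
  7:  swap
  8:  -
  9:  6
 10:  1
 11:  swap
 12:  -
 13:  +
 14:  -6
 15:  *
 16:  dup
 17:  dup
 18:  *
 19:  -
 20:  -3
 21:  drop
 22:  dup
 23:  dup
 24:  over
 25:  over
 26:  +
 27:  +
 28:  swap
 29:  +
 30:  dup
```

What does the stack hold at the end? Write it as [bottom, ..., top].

6    : [6]
dup  : [6, 6]
-    : [0]
-4   : [0, -4]
*    : [0]
dup  : [0, 0]
swap : [0, 0]
-    : [0]
6    : [0, 6]
1    : [0, 6, 1]
swap : [0, 1, 6]
-    : [0, -5]
+    : [-5]
-6   : [-5, -6]
*    : [30]
dup  : [30, 30]
dup  : [30, 30, 30]
*    : [30, 900]
-    : [-870]
-3   : [-870, -3]
drop : [-870]
dup  : [-870, -870]
dup  : [-870, -870, -870]
over : [-870, -870, -870, -870]
over : [-870, -870, -870, -870, -870]
+    : [-870, -870, -870, -1740]
+    : [-870, -870, -2610]
swap : [-870, -2610, -870]
+    : [-870, -3480]
dup  : [-870, -3480, -3480]

[-870, -3480, -3480]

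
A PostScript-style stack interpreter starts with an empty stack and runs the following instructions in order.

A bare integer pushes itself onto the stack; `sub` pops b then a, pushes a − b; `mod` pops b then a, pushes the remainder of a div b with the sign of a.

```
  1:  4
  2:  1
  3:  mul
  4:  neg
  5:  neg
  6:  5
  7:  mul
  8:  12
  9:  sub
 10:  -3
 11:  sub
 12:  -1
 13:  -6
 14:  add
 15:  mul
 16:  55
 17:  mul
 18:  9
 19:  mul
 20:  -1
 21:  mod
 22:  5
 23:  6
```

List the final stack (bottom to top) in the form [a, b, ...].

4   → 4
1   → 4 1
mul → 4
neg → -4
neg → 4
5   → 4 5
mul → 20
12  → 20 12
sub → 8
-3  → 8 -3
sub → 11
-1  → 11 -1
-6  → 11 -1 -6
add → 11 -7
mul → -77
55  → -77 55
mul → -4235
9   → -4235 9
mul → -38115
-1  → -38115 -1
mod → 0
5   → 0 5
6   → 0 5 6

[0, 5, 6]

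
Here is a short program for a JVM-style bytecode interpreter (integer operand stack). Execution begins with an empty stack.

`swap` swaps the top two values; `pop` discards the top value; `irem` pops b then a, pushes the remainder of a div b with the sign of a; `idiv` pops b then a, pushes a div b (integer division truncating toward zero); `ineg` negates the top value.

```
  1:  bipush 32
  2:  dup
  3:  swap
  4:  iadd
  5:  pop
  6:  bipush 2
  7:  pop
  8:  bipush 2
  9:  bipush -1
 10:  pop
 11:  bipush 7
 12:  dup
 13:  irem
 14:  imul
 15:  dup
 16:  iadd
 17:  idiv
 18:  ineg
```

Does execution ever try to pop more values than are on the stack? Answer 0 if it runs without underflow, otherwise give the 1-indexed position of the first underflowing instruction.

17

bipush 32  32
dup        32 32
swap       32 32
iadd       64
pop        (empty)
bipush 2   2
pop        (empty)
bipush 2   2
bipush -1  2 -1
pop        2
bipush 7   2 7
dup        2 7 7
irem       2 0
imul       0
dup        0 0
iadd       0
idiv  — needs 2 operands, stack has 1 → underflow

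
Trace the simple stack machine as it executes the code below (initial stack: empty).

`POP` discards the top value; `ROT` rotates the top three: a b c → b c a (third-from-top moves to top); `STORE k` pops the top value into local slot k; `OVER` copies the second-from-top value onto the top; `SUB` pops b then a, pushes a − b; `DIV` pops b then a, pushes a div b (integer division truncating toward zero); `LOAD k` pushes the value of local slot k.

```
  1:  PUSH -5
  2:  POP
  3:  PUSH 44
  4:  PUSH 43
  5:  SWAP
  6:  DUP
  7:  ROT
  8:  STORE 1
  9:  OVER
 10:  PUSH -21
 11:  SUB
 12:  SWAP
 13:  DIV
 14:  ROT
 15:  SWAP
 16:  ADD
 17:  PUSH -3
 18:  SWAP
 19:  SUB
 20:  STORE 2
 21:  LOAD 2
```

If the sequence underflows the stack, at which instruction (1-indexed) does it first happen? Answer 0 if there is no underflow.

PUSH -5   [-5]
POP       []
PUSH 44   [44]
PUSH 43   [44, 43]
SWAP      [43, 44]
DUP       [43, 44, 44]
ROT       [44, 44, 43]
STORE 1   [44, 44]
OVER      [44, 44, 44]
PUSH -21  [44, 44, 44, -21]
SUB       [44, 44, 65]
SWAP      [44, 65, 44]
DIV       [44, 1]
ROT  — needs 3 operands, stack has 2 → underflow

14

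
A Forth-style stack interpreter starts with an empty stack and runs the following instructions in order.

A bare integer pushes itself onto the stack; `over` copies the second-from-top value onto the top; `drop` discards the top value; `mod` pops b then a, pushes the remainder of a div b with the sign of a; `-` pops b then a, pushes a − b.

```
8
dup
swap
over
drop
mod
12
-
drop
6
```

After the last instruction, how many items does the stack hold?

1

8    : 8
dup  : 8 8
swap : 8 8
over : 8 8 8
drop : 8 8
mod  : 0
12   : 0 12
-    : -12
drop : (empty)
6    : 6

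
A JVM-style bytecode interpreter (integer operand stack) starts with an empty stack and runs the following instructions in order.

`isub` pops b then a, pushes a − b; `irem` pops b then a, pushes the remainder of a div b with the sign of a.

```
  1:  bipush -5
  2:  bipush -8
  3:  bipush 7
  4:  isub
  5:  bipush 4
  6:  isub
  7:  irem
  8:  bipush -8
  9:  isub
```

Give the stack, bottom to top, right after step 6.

bipush -5 : [-5]
bipush -8 : [-5, -8]
bipush 7  : [-5, -8, 7]
isub      : [-5, -15]
bipush 4  : [-5, -15, 4]
isub      : [-5, -19]

[-5, -19]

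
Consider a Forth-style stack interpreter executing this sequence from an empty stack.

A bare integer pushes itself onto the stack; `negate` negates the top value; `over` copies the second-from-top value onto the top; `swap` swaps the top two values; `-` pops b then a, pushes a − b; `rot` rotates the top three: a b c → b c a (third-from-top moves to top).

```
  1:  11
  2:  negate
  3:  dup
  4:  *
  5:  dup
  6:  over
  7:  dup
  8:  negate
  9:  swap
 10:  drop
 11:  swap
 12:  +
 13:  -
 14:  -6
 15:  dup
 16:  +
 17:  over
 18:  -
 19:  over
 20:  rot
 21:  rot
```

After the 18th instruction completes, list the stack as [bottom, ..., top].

[121, -133]

11      [11]
negate  [-11]
dup     [-11, -11]
*       [121]
dup     [121, 121]
over    [121, 121, 121]
dup     [121, 121, 121, 121]
negate  [121, 121, 121, -121]
swap    [121, 121, -121, 121]
drop    [121, 121, -121]
swap    [121, -121, 121]
+       [121, 0]
-       [121]
-6      [121, -6]
dup     [121, -6, -6]
+       [121, -12]
over    [121, -12, 121]
-       [121, -133]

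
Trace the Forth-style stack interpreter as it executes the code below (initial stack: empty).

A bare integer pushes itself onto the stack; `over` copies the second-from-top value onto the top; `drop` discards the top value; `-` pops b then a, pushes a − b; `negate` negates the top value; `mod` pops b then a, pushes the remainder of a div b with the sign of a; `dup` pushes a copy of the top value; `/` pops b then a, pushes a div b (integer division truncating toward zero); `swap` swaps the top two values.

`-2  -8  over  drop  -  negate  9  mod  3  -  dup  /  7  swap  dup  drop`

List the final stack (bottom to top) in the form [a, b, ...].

[7, 1]

-2     -> [-2]
-8     -> [-2, -8]
over   -> [-2, -8, -2]
drop   -> [-2, -8]
-      -> [6]
negate -> [-6]
9      -> [-6, 9]
mod    -> [-6]
3      -> [-6, 3]
-      -> [-9]
dup    -> [-9, -9]
/      -> [1]
7      -> [1, 7]
swap   -> [7, 1]
dup    -> [7, 1, 1]
drop   -> [7, 1]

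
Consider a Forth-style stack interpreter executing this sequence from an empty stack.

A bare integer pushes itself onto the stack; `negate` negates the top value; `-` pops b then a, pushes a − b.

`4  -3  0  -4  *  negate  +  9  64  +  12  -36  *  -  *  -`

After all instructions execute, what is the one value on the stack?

4      -> [4]
-3     -> [4, -3]
0      -> [4, -3, 0]
-4     -> [4, -3, 0, -4]
*      -> [4, -3, 0]
negate -> [4, -3, 0]
+      -> [4, -3]
9      -> [4, -3, 9]
64     -> [4, -3, 9, 64]
+      -> [4, -3, 73]
12     -> [4, -3, 73, 12]
-36    -> [4, -3, 73, 12, -36]
*      -> [4, -3, 73, -432]
-      -> [4, -3, 505]
*      -> [4, -1515]
-      -> [1519]

1519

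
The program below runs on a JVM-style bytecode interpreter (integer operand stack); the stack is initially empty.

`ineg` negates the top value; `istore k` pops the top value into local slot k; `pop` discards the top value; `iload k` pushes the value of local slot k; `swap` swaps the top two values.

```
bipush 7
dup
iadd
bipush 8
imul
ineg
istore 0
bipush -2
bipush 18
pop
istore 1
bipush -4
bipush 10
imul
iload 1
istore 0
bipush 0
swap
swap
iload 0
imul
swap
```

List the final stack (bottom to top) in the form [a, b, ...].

[0, -40]

bipush 7  → 7
dup       → 7 7
iadd      → 14
bipush 8  → 14 8
imul      → 112
ineg      → -112
istore 0  → (empty)
bipush -2 → -2
bipush 18 → -2 18
pop       → -2
istore 1  → (empty)
bipush -4 → -4
bipush 10 → -4 10
imul      → -40
iload 1   → -40 -2
istore 0  → -40
bipush 0  → -40 0
swap      → 0 -40
swap      → -40 0
iload 0   → -40 0 -2
imul      → -40 0
swap      → 0 -40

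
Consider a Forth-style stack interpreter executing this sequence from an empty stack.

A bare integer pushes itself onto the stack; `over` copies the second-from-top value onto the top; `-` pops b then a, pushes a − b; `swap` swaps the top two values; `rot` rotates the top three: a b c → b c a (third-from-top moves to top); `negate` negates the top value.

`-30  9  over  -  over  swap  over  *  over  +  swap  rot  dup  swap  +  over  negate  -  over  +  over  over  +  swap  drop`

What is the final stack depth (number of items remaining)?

-30    → [-30]
9      → [-30, 9]
over   → [-30, 9, -30]
-      → [-30, 39]
over   → [-30, 39, -30]
swap   → [-30, -30, 39]
over   → [-30, -30, 39, -30]
*      → [-30, -30, -1170]
over   → [-30, -30, -1170, -30]
+      → [-30, -30, -1200]
swap   → [-30, -1200, -30]
rot    → [-1200, -30, -30]
dup    → [-1200, -30, -30, -30]
swap   → [-1200, -30, -30, -30]
+      → [-1200, -30, -60]
over   → [-1200, -30, -60, -30]
negate → [-1200, -30, -60, 30]
-      → [-1200, -30, -90]
over   → [-1200, -30, -90, -30]
+      → [-1200, -30, -120]
over   → [-1200, -30, -120, -30]
over   → [-1200, -30, -120, -30, -120]
+      → [-1200, -30, -120, -150]
swap   → [-1200, -30, -150, -120]
drop   → [-1200, -30, -150]

3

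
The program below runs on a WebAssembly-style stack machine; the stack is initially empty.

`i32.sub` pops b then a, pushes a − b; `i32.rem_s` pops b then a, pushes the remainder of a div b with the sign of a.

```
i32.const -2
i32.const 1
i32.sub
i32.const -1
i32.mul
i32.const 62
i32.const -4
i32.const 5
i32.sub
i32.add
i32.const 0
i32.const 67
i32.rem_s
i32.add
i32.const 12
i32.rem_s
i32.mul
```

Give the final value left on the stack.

15

i32.const -2  [-2]
i32.const 1   [-2, 1]
i32.sub       [-3]
i32.const -1  [-3, -1]
i32.mul       [3]
i32.const 62  [3, 62]
i32.const -4  [3, 62, -4]
i32.const 5   [3, 62, -4, 5]
i32.sub       [3, 62, -9]
i32.add       [3, 53]
i32.const 0   [3, 53, 0]
i32.const 67  [3, 53, 0, 67]
i32.rem_s     [3, 53, 0]
i32.add       [3, 53]
i32.const 12  [3, 53, 12]
i32.rem_s     [3, 5]
i32.mul       [15]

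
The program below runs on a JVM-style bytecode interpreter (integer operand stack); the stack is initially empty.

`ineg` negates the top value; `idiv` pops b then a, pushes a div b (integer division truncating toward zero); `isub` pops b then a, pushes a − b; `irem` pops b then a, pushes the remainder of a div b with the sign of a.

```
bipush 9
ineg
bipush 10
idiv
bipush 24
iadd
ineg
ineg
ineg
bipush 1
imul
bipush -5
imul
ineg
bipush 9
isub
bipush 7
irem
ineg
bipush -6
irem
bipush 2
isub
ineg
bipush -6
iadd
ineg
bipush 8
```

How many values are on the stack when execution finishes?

bipush 9   [9]
ineg       [-9]
bipush 10  [-9, 10]
idiv       [0]
bipush 24  [0, 24]
iadd       [24]
ineg       [-24]
ineg       [24]
ineg       [-24]
bipush 1   [-24, 1]
imul       [-24]
bipush -5  [-24, -5]
imul       [120]
ineg       [-120]
bipush 9   [-120, 9]
isub       [-129]
bipush 7   [-129, 7]
irem       [-3]
ineg       [3]
bipush -6  [3, -6]
irem       [3]
bipush 2   [3, 2]
isub       [1]
ineg       [-1]
bipush -6  [-1, -6]
iadd       [-7]
ineg       [7]
bipush 8   [7, 8]

2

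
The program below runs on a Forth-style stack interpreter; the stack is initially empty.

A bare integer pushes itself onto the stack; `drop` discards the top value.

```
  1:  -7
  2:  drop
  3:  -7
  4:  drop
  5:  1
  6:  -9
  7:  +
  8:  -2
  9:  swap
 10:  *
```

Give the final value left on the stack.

16

-7   -> -7
drop -> (empty)
-7   -> -7
drop -> (empty)
1    -> 1
-9   -> 1 -9
+    -> -8
-2   -> -8 -2
swap -> -2 -8
*    -> 16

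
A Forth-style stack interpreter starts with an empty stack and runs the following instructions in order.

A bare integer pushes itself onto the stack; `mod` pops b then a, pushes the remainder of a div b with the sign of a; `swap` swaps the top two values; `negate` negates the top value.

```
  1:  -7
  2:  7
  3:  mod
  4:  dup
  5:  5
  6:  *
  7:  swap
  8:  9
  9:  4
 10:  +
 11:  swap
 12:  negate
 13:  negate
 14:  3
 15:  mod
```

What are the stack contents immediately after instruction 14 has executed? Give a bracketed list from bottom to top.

-7      [-7]
7       [-7, 7]
mod     [0]
dup     [0, 0]
5       [0, 0, 5]
*       [0, 0]
swap    [0, 0]
9       [0, 0, 9]
4       [0, 0, 9, 4]
+       [0, 0, 13]
swap    [0, 13, 0]
negate  [0, 13, 0]
negate  [0, 13, 0]
3       [0, 13, 0, 3]

[0, 13, 0, 3]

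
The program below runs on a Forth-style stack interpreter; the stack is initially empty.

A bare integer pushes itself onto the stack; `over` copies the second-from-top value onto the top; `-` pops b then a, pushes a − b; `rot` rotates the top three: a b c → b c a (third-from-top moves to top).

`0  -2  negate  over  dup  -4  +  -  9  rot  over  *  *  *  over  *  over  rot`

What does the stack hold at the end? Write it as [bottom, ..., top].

[0, 0, 0]

0      → [0]
-2     → [0, -2]
negate → [0, 2]
over   → [0, 2, 0]
dup    → [0, 2, 0, 0]
-4     → [0, 2, 0, 0, -4]
+      → [0, 2, 0, -4]
-      → [0, 2, 4]
9      → [0, 2, 4, 9]
rot    → [0, 4, 9, 2]
over   → [0, 4, 9, 2, 9]
*      → [0, 4, 9, 18]
*      → [0, 4, 162]
*      → [0, 648]
over   → [0, 648, 0]
*      → [0, 0]
over   → [0, 0, 0]
rot    → [0, 0, 0]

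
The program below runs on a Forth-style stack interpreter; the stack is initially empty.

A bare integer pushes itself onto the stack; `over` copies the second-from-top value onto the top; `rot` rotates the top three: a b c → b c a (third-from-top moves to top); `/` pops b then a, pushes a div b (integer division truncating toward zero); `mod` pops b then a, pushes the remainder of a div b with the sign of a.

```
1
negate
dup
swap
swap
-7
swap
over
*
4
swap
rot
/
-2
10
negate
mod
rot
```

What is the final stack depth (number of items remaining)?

4

1      : 1
negate : -1
dup    : -1 -1
swap   : -1 -1
swap   : -1 -1
-7     : -1 -1 -7
swap   : -1 -7 -1
over   : -1 -7 -1 -7
*      : -1 -7 7
4      : -1 -7 7 4
swap   : -1 -7 4 7
rot    : -1 4 7 -7
/      : -1 4 -1
-2     : -1 4 -1 -2
10     : -1 4 -1 -2 10
negate : -1 4 -1 -2 -10
mod    : -1 4 -1 -2
rot    : -1 -1 -2 4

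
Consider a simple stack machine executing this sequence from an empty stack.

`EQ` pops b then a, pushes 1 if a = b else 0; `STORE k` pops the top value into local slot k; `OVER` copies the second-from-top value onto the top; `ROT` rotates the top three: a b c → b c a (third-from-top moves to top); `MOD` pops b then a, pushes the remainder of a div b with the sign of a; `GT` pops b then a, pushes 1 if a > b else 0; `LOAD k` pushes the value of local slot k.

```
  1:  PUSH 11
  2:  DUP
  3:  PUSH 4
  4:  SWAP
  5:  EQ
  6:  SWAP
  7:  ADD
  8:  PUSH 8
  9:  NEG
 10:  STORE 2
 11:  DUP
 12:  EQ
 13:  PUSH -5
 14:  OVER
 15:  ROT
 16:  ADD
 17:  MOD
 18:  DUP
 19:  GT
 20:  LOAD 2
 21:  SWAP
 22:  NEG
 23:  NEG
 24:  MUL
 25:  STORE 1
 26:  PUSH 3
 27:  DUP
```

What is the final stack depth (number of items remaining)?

PUSH 11 → 11
DUP     → 11 11
PUSH 4  → 11 11 4
SWAP    → 11 4 11
EQ      → 11 0
SWAP    → 0 11
ADD     → 11
PUSH 8  → 11 8
NEG     → 11 -8
STORE 2 → 11
DUP     → 11 11
EQ      → 1
PUSH -5 → 1 -5
OVER    → 1 -5 1
ROT     → -5 1 1
ADD     → -5 2
MOD     → -1
DUP     → -1 -1
GT      → 0
LOAD 2  → 0 -8
SWAP    → -8 0
NEG     → -8 0
NEG     → -8 0
MUL     → 0
STORE 1 → (empty)
PUSH 3  → 3
DUP     → 3 3

2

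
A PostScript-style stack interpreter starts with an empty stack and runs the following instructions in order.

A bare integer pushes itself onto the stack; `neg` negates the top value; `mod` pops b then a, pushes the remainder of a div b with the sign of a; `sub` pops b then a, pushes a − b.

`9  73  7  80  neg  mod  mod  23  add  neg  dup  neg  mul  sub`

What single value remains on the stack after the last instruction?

685

9   → [9]
73  → [9, 73]
7   → [9, 73, 7]
80  → [9, 73, 7, 80]
neg → [9, 73, 7, -80]
mod → [9, 73, 7]
mod → [9, 3]
23  → [9, 3, 23]
add → [9, 26]
neg → [9, -26]
dup → [9, -26, -26]
neg → [9, -26, 26]
mul → [9, -676]
sub → [685]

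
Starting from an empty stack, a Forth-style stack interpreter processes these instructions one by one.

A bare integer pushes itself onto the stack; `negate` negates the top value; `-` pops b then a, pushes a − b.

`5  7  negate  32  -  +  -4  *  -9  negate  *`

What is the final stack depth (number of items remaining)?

1

5      -> [5]
7      -> [5, 7]
negate -> [5, -7]
32     -> [5, -7, 32]
-      -> [5, -39]
+      -> [-34]
-4     -> [-34, -4]
*      -> [136]
-9     -> [136, -9]
negate -> [136, 9]
*      -> [1224]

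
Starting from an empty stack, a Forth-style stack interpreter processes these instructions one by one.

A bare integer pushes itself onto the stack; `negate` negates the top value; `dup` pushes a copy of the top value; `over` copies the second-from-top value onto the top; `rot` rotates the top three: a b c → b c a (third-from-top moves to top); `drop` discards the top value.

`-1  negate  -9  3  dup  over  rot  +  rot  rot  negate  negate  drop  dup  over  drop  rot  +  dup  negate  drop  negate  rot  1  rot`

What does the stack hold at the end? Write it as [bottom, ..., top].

[-9, 1, 1, 3]

-1     → [-1]
negate → [1]
-9     → [1, -9]
3      → [1, -9, 3]
dup    → [1, -9, 3, 3]
over   → [1, -9, 3, 3, 3]
rot    → [1, -9, 3, 3, 3]
+      → [1, -9, 3, 6]
rot    → [1, 3, 6, -9]
rot    → [1, 6, -9, 3]
negate → [1, 6, -9, -3]
negate → [1, 6, -9, 3]
drop   → [1, 6, -9]
dup    → [1, 6, -9, -9]
over   → [1, 6, -9, -9, -9]
drop   → [1, 6, -9, -9]
rot    → [1, -9, -9, 6]
+      → [1, -9, -3]
dup    → [1, -9, -3, -3]
negate → [1, -9, -3, 3]
drop   → [1, -9, -3]
negate → [1, -9, 3]
rot    → [-9, 3, 1]
1      → [-9, 3, 1, 1]
rot    → [-9, 1, 1, 3]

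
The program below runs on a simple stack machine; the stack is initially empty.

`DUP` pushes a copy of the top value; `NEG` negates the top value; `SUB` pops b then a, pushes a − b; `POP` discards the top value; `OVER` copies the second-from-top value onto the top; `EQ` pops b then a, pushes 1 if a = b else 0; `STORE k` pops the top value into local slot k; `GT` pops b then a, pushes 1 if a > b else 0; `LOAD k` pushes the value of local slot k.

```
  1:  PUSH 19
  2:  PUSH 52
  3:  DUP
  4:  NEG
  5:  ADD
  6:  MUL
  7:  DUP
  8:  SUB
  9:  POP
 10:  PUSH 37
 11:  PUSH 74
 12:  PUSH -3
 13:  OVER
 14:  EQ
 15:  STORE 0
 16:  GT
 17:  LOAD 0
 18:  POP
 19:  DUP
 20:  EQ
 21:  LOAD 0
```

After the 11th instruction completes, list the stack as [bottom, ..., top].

PUSH 19 : [19]
PUSH 52 : [19, 52]
DUP     : [19, 52, 52]
NEG     : [19, 52, -52]
ADD     : [19, 0]
MUL     : [0]
DUP     : [0, 0]
SUB     : [0]
POP     : []
PUSH 37 : [37]
PUSH 74 : [37, 74]

[37, 74]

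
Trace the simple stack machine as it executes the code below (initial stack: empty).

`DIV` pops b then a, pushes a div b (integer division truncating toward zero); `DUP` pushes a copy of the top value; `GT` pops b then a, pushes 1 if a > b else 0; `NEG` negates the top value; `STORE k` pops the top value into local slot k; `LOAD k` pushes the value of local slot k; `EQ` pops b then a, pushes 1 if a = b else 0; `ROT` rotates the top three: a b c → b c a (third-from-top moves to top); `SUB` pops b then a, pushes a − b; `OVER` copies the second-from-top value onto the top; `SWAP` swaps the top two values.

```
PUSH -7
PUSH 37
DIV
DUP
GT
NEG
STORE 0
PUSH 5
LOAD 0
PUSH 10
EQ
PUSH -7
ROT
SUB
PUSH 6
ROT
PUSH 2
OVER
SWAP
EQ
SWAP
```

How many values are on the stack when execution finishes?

4

PUSH -7  -7
PUSH 37  -7 37
DIV      0
DUP      0 0
GT       0
NEG      0
STORE 0  (empty)
PUSH 5   5
LOAD 0   5 0
PUSH 10  5 0 10
EQ       5 0
PUSH -7  5 0 -7
ROT      0 -7 5
SUB      0 -12
PUSH 6   0 -12 6
ROT      -12 6 0
PUSH 2   -12 6 0 2
OVER     -12 6 0 2 0
SWAP     -12 6 0 0 2
EQ       -12 6 0 0
SWAP     -12 6 0 0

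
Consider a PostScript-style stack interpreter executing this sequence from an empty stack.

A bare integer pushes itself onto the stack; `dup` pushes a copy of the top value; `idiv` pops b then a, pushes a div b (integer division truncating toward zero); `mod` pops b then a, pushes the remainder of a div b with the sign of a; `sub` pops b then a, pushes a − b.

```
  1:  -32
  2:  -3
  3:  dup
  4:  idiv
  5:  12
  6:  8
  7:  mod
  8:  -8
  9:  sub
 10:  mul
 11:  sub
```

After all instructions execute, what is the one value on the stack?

-32  -> -32
-3   -> -32 -3
dup  -> -32 -3 -3
idiv -> -32 1
12   -> -32 1 12
8    -> -32 1 12 8
mod  -> -32 1 4
-8   -> -32 1 4 -8
sub  -> -32 1 12
mul  -> -32 12
sub  -> -44

-44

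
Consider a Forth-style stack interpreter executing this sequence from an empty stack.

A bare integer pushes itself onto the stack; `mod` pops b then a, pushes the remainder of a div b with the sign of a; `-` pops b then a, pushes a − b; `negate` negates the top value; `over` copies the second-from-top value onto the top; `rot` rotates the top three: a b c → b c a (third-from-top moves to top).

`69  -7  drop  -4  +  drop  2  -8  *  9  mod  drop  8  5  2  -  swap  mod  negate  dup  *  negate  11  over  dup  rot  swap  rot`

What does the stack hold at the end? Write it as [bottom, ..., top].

69     → [69]
-7     → [69, -7]
drop   → [69]
-4     → [69, -4]
+      → [65]
drop   → []
2      → [2]
-8     → [2, -8]
*      → [-16]
9      → [-16, 9]
mod    → [-7]
drop   → []
8      → [8]
5      → [8, 5]
2      → [8, 5, 2]
-      → [8, 3]
swap   → [3, 8]
mod    → [3]
negate → [-3]
dup    → [-3, -3]
*      → [9]
negate → [-9]
11     → [-9, 11]
over   → [-9, 11, -9]
dup    → [-9, 11, -9, -9]
rot    → [-9, -9, -9, 11]
swap   → [-9, -9, 11, -9]
rot    → [-9, 11, -9, -9]

[-9, 11, -9, -9]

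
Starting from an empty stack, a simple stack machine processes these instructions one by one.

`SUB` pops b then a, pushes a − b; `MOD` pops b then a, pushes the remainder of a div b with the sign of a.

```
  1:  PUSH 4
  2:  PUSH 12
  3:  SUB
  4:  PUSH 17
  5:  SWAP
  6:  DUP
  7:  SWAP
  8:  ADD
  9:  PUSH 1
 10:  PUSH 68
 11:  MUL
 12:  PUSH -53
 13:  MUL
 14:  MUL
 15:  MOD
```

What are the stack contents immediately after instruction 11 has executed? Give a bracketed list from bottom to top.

PUSH 4  : 4
PUSH 12 : 4 12
SUB     : -8
PUSH 17 : -8 17
SWAP    : 17 -8
DUP     : 17 -8 -8
SWAP    : 17 -8 -8
ADD     : 17 -16
PUSH 1  : 17 -16 1
PUSH 68 : 17 -16 1 68
MUL     : 17 -16 68

[17, -16, 68]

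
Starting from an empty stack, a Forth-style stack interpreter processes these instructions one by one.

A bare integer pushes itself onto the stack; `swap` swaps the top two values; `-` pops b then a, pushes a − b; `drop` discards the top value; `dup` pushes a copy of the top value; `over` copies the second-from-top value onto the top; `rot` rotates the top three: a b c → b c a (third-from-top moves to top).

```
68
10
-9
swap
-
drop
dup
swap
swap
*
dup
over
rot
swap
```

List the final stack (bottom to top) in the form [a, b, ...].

68    [68]
10    [68, 10]
-9    [68, 10, -9]
swap  [68, -9, 10]
-     [68, -19]
drop  [68]
dup   [68, 68]
swap  [68, 68]
swap  [68, 68]
*     [4624]
dup   [4624, 4624]
over  [4624, 4624, 4624]
rot   [4624, 4624, 4624]
swap  [4624, 4624, 4624]

[4624, 4624, 4624]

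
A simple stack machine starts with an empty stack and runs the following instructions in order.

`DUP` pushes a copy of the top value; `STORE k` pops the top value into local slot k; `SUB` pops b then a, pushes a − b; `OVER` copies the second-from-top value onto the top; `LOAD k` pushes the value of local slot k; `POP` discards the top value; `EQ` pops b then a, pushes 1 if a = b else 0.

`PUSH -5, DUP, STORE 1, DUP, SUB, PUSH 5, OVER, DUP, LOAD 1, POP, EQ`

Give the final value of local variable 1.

PUSH -5 : -5
DUP     : -5 -5
STORE 1 : -5
DUP     : -5 -5
SUB     : 0
PUSH 5  : 0 5
OVER    : 0 5 0
DUP     : 0 5 0 0
LOAD 1  : 0 5 0 0 -5
POP     : 0 5 0 0
EQ      : 0 5 1

-5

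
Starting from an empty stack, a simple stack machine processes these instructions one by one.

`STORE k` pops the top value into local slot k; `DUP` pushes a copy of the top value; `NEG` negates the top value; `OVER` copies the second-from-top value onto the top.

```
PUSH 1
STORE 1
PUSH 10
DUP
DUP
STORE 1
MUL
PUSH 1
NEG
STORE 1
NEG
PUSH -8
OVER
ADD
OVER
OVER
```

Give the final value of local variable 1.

PUSH 1  : 1
STORE 1 : (empty)
PUSH 10 : 10
DUP     : 10 10
DUP     : 10 10 10
STORE 1 : 10 10
MUL     : 100
PUSH 1  : 100 1
NEG     : 100 -1
STORE 1 : 100
NEG     : -100
PUSH -8 : -100 -8
OVER    : -100 -8 -100
ADD     : -100 -108
OVER    : -100 -108 -100
OVER    : -100 -108 -100 -108

-1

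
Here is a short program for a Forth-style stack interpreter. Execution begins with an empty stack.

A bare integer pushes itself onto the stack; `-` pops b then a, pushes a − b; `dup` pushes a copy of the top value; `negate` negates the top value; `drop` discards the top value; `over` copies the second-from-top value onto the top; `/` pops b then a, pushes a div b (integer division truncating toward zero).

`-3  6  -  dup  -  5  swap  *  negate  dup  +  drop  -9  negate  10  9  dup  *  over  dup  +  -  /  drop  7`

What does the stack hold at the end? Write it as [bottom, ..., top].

-3     -> -3
6      -> -3 6
-      -> -9
dup    -> -9 -9
-      -> 0
5      -> 0 5
swap   -> 5 0
*      -> 0
negate -> 0
dup    -> 0 0
+      -> 0
drop   -> (empty)
-9     -> -9
negate -> 9
10     -> 9 10
9      -> 9 10 9
dup    -> 9 10 9 9
*      -> 9 10 81
over   -> 9 10 81 10
dup    -> 9 10 81 10 10
+      -> 9 10 81 20
-      -> 9 10 61
/      -> 9 0
drop   -> 9
7      -> 9 7

[9, 7]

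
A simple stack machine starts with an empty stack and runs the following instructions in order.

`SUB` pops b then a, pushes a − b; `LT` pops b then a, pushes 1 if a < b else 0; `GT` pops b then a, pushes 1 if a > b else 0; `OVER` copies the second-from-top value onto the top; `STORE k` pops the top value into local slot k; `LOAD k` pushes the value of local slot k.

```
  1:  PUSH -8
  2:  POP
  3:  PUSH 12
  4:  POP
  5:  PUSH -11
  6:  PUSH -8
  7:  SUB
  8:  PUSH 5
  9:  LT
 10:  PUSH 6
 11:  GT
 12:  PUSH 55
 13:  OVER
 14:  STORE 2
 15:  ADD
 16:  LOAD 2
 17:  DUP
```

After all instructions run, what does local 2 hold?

PUSH -8  → -8
POP      → (empty)
PUSH 12  → 12
POP      → (empty)
PUSH -11 → -11
PUSH -8  → -11 -8
SUB      → -3
PUSH 5   → -3 5
LT       → 1
PUSH 6   → 1 6
GT       → 0
PUSH 55  → 0 55
OVER     → 0 55 0
STORE 2  → 0 55
ADD      → 55
LOAD 2   → 55 0
DUP      → 55 0 0

0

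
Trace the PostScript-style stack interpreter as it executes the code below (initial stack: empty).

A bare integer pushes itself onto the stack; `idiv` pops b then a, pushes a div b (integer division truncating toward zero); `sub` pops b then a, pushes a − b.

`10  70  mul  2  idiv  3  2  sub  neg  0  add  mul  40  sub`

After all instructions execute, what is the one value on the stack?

-390

10   -> [10]
70   -> [10, 70]
mul  -> [700]
2    -> [700, 2]
idiv -> [350]
3    -> [350, 3]
2    -> [350, 3, 2]
sub  -> [350, 1]
neg  -> [350, -1]
0    -> [350, -1, 0]
add  -> [350, -1]
mul  -> [-350]
40   -> [-350, 40]
sub  -> [-390]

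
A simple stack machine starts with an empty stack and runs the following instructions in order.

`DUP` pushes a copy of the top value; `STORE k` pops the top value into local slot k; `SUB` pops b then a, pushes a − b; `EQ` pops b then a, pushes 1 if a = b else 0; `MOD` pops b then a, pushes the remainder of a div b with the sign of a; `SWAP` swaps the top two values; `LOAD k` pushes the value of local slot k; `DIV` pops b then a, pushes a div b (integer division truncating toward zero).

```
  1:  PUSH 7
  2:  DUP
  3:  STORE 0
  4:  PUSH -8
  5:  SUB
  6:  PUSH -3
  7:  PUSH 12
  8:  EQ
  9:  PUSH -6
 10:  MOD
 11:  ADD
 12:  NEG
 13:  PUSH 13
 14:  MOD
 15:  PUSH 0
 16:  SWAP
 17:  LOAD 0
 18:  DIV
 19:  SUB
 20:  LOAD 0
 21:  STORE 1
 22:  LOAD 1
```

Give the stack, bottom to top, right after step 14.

PUSH 7  → [7]
DUP     → [7, 7]
STORE 0 → [7]
PUSH -8 → [7, -8]
SUB     → [15]
PUSH -3 → [15, -3]
PUSH 12 → [15, -3, 12]
EQ      → [15, 0]
PUSH -6 → [15, 0, -6]
MOD     → [15, 0]
ADD     → [15]
NEG     → [-15]
PUSH 13 → [-15, 13]
MOD     → [-2]

[-2]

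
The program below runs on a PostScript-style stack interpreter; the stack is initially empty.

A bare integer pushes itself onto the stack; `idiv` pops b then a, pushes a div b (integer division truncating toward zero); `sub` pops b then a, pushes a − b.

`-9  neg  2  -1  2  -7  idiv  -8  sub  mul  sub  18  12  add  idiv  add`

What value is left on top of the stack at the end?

-9   → -9
neg  → 9
2    → 9 2
-1   → 9 2 -1
2    → 9 2 -1 2
-7   → 9 2 -1 2 -7
idiv → 9 2 -1 0
-8   → 9 2 -1 0 -8
sub  → 9 2 -1 8
mul  → 9 2 -8
sub  → 9 10
18   → 9 10 18
12   → 9 10 18 12
add  → 9 10 30
idiv → 9 0
add  → 9

9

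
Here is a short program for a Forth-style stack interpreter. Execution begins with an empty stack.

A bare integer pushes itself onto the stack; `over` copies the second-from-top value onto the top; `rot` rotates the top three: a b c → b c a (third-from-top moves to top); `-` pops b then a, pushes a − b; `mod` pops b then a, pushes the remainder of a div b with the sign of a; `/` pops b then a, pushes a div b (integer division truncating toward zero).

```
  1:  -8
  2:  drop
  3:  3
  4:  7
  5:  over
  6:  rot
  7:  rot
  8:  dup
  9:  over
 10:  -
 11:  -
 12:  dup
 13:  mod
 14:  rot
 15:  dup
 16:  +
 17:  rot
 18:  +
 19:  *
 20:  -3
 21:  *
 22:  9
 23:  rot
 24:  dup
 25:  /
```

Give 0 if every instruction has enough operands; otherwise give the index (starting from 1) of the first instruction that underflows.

-8   -> -8
drop -> (empty)
3    -> 3
7    -> 3 7
over -> 3 7 3
rot  -> 7 3 3
rot  -> 3 3 7
dup  -> 3 3 7 7
over -> 3 3 7 7 7
-    -> 3 3 7 0
-    -> 3 3 7
dup  -> 3 3 7 7
mod  -> 3 3 0
rot  -> 3 0 3
dup  -> 3 0 3 3
+    -> 3 0 6
rot  -> 0 6 3
+    -> 0 9
*    -> 0
-3   -> 0 -3
*    -> 0
9    -> 0 9
rot  — needs 3 operands, stack has 2 → underflow

23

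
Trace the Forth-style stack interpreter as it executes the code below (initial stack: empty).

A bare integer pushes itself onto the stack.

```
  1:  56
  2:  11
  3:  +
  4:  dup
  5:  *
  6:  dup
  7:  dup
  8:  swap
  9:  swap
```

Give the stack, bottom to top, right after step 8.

56   -> [56]
11   -> [56, 11]
+    -> [67]
dup  -> [67, 67]
*    -> [4489]
dup  -> [4489, 4489]
dup  -> [4489, 4489, 4489]
swap -> [4489, 4489, 4489]

[4489, 4489, 4489]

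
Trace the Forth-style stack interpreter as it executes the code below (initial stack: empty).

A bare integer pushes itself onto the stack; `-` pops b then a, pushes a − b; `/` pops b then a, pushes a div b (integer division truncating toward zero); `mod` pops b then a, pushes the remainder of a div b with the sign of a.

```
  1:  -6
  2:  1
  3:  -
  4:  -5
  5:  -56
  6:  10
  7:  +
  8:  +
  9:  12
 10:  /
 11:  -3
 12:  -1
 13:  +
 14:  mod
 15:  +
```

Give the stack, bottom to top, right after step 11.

-6   -6
1    -6 1
-    -7
-5   -7 -5
-56  -7 -5 -56
10   -7 -5 -56 10
+    -7 -5 -46
+    -7 -51
12   -7 -51 12
/    -7 -4
-3   -7 -4 -3

[-7, -4, -3]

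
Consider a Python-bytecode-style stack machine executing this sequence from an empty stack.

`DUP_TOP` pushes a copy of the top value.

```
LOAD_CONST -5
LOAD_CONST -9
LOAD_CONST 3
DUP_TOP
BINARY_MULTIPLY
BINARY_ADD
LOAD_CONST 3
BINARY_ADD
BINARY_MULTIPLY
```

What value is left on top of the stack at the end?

LOAD_CONST -5   → [-5]
LOAD_CONST -9   → [-5, -9]
LOAD_CONST 3    → [-5, -9, 3]
DUP_TOP         → [-5, -9, 3, 3]
BINARY_MULTIPLY → [-5, -9, 9]
BINARY_ADD      → [-5, 0]
LOAD_CONST 3    → [-5, 0, 3]
BINARY_ADD      → [-5, 3]
BINARY_MULTIPLY → [-15]

-15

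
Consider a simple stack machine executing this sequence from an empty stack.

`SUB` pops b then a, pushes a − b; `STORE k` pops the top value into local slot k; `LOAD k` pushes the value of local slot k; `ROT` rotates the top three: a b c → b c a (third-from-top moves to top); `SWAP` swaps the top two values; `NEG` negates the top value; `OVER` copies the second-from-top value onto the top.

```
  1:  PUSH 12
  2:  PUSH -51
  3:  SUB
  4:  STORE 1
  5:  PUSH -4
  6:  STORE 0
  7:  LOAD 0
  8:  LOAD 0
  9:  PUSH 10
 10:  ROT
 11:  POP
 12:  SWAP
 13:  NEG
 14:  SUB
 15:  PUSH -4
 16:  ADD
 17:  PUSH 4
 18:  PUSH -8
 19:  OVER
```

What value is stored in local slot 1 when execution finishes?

63

PUSH 12   [12]
PUSH -51  [12, -51]
SUB       [63]
STORE 1   []
PUSH -4   [-4]
STORE 0   []
LOAD 0    [-4]
LOAD 0    [-4, -4]
PUSH 10   [-4, -4, 10]
ROT       [-4, 10, -4]
POP       [-4, 10]
SWAP      [10, -4]
NEG       [10, 4]
SUB       [6]
PUSH -4   [6, -4]
ADD       [2]
PUSH 4    [2, 4]
PUSH -8   [2, 4, -8]
OVER      [2, 4, -8, 4]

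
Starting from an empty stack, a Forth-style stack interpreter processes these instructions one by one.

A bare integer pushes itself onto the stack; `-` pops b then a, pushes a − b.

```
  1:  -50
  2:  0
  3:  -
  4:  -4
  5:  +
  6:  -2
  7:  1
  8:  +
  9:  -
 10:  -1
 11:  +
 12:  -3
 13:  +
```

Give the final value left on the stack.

-57

-50  -50
0    -50 0
-    -50
-4   -50 -4
+    -54
-2   -54 -2
1    -54 -2 1
+    -54 -1
-    -53
-1   -53 -1
+    -54
-3   -54 -3
+    -57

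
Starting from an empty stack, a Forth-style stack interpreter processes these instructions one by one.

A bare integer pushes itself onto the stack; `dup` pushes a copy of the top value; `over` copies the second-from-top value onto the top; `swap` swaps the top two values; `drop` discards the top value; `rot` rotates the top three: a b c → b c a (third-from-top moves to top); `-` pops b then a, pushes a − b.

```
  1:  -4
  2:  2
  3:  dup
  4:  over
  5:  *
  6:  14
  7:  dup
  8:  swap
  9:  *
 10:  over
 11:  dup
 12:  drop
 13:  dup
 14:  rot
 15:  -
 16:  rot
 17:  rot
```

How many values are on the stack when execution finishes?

5

-4   -> -4
2    -> -4 2
dup  -> -4 2 2
over -> -4 2 2 2
*    -> -4 2 4
14   -> -4 2 4 14
dup  -> -4 2 4 14 14
swap -> -4 2 4 14 14
*    -> -4 2 4 196
over -> -4 2 4 196 4
dup  -> -4 2 4 196 4 4
drop -> -4 2 4 196 4
dup  -> -4 2 4 196 4 4
rot  -> -4 2 4 4 4 196
-    -> -4 2 4 4 -192
rot  -> -4 2 4 -192 4
rot  -> -4 2 -192 4 4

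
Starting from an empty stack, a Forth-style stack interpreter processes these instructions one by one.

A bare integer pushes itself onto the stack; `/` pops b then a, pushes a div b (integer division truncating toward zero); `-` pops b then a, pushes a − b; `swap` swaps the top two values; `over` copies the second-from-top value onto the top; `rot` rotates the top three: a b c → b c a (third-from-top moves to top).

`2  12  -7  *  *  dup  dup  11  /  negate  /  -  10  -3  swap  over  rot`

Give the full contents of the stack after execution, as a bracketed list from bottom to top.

[-157, 10, -3, -3]

2      : [2]
12     : [2, 12]
-7     : [2, 12, -7]
*      : [2, -84]
*      : [-168]
dup    : [-168, -168]
dup    : [-168, -168, -168]
11     : [-168, -168, -168, 11]
/      : [-168, -168, -15]
negate : [-168, -168, 15]
/      : [-168, -11]
-      : [-157]
10     : [-157, 10]
-3     : [-157, 10, -3]
swap   : [-157, -3, 10]
over   : [-157, -3, 10, -3]
rot    : [-157, 10, -3, -3]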